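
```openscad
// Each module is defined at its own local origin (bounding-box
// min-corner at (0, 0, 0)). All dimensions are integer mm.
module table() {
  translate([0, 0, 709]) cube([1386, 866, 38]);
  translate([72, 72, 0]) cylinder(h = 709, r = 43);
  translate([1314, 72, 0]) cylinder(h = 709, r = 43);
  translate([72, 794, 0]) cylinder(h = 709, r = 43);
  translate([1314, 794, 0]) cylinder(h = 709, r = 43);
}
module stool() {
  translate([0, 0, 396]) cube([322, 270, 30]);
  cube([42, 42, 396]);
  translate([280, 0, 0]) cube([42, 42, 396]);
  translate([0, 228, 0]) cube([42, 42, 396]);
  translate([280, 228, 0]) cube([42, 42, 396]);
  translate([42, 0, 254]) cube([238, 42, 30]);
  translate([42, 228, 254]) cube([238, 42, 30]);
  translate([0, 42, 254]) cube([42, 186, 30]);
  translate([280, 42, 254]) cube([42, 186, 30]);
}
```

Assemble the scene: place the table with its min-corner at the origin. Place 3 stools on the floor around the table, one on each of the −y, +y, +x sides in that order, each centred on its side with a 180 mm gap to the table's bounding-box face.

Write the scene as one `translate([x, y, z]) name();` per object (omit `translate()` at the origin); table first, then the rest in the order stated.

table();
translate([532, -450, 0]) stool();
translate([532, 1046, 0]) stool();
translate([1566, 298, 0]) stool();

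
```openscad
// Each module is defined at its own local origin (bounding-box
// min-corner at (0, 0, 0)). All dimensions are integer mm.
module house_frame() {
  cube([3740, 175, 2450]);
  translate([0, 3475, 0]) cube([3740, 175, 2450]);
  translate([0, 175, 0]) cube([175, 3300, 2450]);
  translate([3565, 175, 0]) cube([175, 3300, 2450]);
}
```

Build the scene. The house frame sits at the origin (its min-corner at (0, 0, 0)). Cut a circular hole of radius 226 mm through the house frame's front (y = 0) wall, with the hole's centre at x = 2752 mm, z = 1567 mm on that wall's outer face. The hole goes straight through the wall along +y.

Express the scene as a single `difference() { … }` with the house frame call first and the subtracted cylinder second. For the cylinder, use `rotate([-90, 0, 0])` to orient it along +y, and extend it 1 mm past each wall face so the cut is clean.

difference() {
  house_frame();
  translate([2752, -1, 1567]) rotate([-90, 0, 0]) cylinder(h = 177, r = 226);
}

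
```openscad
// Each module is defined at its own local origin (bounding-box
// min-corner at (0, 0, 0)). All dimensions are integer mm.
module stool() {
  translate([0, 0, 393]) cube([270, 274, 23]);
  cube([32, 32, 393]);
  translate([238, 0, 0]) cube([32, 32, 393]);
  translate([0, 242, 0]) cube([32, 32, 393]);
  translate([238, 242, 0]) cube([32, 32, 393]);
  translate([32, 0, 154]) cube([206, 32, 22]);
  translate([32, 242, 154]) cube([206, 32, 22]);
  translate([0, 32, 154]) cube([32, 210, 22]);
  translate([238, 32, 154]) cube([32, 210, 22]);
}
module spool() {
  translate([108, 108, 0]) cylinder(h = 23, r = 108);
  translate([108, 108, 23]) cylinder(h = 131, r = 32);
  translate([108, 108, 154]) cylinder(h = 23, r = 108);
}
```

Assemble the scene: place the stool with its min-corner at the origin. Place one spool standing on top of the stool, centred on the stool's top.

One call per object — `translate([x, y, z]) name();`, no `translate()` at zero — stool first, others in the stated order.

stool();
translate([27, 29, 416]) spool();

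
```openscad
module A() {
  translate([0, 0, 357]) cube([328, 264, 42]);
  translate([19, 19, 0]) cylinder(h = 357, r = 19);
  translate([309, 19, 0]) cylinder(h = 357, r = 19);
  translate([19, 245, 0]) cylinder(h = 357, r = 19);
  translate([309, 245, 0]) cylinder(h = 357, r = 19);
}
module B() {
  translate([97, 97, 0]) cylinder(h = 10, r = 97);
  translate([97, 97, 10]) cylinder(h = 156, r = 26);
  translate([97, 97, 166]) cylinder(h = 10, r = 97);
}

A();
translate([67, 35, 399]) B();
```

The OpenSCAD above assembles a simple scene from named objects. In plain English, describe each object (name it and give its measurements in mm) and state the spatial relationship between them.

A is a simple wooden stool: a rectangular seat 328 mm (x) by 264 mm (y), 42 mm thick, top face at z = 399 mm, on four round legs, each 38 mm in diameter. The legs rest on z = 0, each leg's axis is inset half a diameter from the nearest pair of seat edges (so the leg's bounding box is flush with the corner).

B is a spool: two coaxial disc flanges of radius 97 mm and thickness 10 mm, joined by a core cylinder of radius 26 mm and height 156 mm. The lower flange rests on z = 0 and the three cylinders share a vertical axis.

The spool is on top of the stool, centred.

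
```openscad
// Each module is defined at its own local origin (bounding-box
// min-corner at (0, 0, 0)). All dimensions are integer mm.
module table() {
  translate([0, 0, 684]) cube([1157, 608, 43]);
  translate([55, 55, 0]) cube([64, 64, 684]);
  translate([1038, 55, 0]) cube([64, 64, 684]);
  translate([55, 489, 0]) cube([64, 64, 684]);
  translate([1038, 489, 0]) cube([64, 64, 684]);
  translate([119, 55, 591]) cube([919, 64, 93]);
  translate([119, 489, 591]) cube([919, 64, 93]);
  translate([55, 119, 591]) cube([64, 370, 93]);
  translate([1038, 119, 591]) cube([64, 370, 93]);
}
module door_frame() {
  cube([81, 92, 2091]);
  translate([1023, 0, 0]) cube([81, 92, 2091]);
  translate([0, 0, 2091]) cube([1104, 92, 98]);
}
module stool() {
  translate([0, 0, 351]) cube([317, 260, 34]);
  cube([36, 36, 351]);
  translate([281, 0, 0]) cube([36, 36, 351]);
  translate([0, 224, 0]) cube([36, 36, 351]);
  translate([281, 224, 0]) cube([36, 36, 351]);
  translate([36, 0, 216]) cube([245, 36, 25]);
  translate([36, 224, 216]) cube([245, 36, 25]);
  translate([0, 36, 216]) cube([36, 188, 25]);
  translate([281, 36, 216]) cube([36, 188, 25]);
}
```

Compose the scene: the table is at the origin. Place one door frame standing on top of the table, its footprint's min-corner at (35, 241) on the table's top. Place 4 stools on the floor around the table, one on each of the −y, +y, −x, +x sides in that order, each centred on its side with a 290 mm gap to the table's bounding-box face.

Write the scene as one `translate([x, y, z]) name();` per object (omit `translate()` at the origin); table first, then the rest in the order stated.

table();
translate([35, 241, 727]) door_frame();
translate([420, -550, 0]) stool();
translate([420, 898, 0]) stool();
translate([-607, 174, 0]) stool();
translate([1447, 174, 0]) stool();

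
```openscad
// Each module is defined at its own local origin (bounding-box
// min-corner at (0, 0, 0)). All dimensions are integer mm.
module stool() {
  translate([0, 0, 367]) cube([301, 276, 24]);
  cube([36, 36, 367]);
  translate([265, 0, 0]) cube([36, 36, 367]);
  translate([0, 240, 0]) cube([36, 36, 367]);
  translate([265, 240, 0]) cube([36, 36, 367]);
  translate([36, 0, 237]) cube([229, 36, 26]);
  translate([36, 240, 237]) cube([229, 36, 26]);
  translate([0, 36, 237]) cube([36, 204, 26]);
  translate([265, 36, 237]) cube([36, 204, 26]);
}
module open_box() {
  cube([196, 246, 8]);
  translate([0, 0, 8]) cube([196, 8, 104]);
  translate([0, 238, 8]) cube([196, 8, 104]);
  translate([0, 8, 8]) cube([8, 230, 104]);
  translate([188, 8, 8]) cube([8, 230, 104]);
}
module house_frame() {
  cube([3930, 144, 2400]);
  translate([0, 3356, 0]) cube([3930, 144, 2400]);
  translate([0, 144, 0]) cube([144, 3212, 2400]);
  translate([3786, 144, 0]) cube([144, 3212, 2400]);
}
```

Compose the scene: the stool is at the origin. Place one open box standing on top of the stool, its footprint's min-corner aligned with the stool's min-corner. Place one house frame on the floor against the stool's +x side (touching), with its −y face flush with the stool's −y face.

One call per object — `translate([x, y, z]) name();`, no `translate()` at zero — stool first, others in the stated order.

stool();
translate([0, 0, 391]) open_box();
translate([301, 0, 0]) house_frame();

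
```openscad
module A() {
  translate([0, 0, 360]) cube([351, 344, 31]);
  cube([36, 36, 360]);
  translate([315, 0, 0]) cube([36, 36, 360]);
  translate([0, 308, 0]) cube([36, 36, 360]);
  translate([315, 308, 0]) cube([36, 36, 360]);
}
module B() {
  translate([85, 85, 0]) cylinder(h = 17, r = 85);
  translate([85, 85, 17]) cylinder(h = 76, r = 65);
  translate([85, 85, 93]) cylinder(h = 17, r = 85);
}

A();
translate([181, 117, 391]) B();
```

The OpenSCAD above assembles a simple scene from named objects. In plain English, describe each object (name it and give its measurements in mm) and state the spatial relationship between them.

A is a four-legged stool. The seat is 351×344 mm, 31 mm thick, top at z = 391 mm. It stands on four square legs, each 36×36 mm in cross-section, from z = 0 to the seat underside, each flush with a corner of the seat.

B is a spool: two coaxial disc flanges of radius 85 mm and thickness 17 mm, joined by a core cylinder of radius 65 mm and height 76 mm. The lower flange rests on z = 0 and the three cylinders share a vertical axis.

The spool is on top of the stool.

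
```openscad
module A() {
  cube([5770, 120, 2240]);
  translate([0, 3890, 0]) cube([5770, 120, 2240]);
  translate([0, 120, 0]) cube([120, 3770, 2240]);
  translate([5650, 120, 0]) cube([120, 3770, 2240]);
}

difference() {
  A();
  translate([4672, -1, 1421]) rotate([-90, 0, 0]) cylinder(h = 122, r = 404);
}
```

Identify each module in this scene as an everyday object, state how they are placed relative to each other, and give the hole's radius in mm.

The subtracted cylinder has r = 404 mm.

A is a house frame. The house frame has a circular hole through its front wall. The hole's radius is 404 mm.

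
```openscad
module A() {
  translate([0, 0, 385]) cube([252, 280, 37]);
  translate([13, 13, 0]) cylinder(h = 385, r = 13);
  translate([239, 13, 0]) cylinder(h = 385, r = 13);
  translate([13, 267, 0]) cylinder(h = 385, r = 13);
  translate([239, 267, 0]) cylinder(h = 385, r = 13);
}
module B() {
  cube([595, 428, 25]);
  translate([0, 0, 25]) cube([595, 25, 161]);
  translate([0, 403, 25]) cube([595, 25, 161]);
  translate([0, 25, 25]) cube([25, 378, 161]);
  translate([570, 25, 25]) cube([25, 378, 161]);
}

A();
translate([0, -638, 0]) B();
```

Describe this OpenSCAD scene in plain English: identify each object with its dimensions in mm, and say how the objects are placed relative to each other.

A is a four-legged stool. The seat is 252×280 mm, 37 mm thick, top at z = 422 mm. It stands on four round legs, each 26 mm in diameter, from z = 0 to the seat underside, each leg's axis is inset half a diameter from the nearest pair of seat edges (so the leg's bounding box is flush with the corner).

B is an open storage box with external size 595×428×186 mm and wall thickness 25 mm (the base is also 25 mm thick). The base covers the whole footprint; the four walls stand on the base, with the y-facing walls full-width and the x-facing walls fitting between their inner faces.

The open box is on the floor beside the stool on its −y side.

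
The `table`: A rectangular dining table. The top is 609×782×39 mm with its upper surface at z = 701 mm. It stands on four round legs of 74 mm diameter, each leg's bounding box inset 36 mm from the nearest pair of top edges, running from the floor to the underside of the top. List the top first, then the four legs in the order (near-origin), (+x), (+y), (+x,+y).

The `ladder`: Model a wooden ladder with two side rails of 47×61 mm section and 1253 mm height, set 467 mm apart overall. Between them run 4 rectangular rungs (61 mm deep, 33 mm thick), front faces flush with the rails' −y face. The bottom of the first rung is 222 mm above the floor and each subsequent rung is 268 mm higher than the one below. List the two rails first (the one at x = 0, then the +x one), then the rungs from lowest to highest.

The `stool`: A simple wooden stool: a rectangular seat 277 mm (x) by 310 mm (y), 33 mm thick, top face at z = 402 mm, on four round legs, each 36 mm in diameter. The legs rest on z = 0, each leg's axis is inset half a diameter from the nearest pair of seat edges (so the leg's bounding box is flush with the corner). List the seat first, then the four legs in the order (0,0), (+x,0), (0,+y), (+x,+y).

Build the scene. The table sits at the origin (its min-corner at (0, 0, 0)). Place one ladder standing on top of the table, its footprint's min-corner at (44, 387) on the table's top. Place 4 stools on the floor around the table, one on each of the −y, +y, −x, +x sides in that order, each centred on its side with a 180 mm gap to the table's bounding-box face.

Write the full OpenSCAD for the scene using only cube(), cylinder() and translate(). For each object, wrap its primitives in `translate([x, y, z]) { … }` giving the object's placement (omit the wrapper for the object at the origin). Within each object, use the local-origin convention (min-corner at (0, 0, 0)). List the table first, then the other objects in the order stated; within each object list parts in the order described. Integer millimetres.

translate([0, 0, 662]) cube([609, 782, 39]);
translate([73, 73, 0]) cylinder(h = 662, r = 37);
translate([536, 73, 0]) cylinder(h = 662, r = 37);
translate([73, 709, 0]) cylinder(h = 662, r = 37);
translate([536, 709, 0]) cylinder(h = 662, r = 37);
translate([44, 387, 701]) {
  cube([47, 61, 1253]);
  translate([420, 0, 0]) cube([47, 61, 1253]);
  translate([47, 0, 222]) cube([373, 61, 33]);
  translate([47, 0, 490]) cube([373, 61, 33]);
  translate([47, 0, 758]) cube([373, 61, 33]);
  translate([47, 0, 1026]) cube([373, 61, 33]);
}
translate([166, -490, 0]) {
  translate([0, 0, 369]) cube([277, 310, 33]);
  translate([18, 18, 0]) cylinder(h = 369, r = 18);
  translate([259, 18, 0]) cylinder(h = 369, r = 18);
  translate([18, 292, 0]) cylinder(h = 369, r = 18);
  translate([259, 292, 0]) cylinder(h = 369, r = 18);
}
translate([166, 962, 0]) {
  translate([0, 0, 369]) cube([277, 310, 33]);
  translate([18, 18, 0]) cylinder(h = 369, r = 18);
  translate([259, 18, 0]) cylinder(h = 369, r = 18);
  translate([18, 292, 0]) cylinder(h = 369, r = 18);
  translate([259, 292, 0]) cylinder(h = 369, r = 18);
}
translate([-457, 236, 0]) {
  translate([0, 0, 369]) cube([277, 310, 33]);
  translate([18, 18, 0]) cylinder(h = 369, r = 18);
  translate([259, 18, 0]) cylinder(h = 369, r = 18);
  translate([18, 292, 0]) cylinder(h = 369, r = 18);
  translate([259, 292, 0]) cylinder(h = 369, r = 18);
}
translate([789, 236, 0]) {
  translate([0, 0, 369]) cube([277, 310, 33]);
  translate([18, 18, 0]) cylinder(h = 369, r = 18);
  translate([259, 18, 0]) cylinder(h = 369, r = 18);
  translate([18, 292, 0]) cylinder(h = 369, r = 18);
  translate([259, 292, 0]) cylinder(h = 369, r = 18);
}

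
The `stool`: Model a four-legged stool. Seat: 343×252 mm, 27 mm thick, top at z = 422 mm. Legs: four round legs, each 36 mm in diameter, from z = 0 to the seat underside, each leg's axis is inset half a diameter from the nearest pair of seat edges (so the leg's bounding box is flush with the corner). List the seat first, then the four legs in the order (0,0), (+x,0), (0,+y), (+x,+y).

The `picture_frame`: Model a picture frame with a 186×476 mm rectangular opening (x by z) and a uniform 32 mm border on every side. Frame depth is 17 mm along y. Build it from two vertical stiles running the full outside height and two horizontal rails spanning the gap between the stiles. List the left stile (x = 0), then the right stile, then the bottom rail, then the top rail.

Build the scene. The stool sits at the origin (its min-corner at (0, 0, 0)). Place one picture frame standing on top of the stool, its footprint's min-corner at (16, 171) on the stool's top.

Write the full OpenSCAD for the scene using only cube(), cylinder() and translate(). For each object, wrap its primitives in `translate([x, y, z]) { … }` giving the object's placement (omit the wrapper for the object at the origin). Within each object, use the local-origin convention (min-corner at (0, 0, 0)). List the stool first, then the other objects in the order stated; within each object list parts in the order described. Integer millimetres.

translate([0, 0, 395]) cube([343, 252, 27]);
translate([18, 18, 0]) cylinder(h = 395, r = 18);
translate([325, 18, 0]) cylinder(h = 395, r = 18);
translate([18, 234, 0]) cylinder(h = 395, r = 18);
translate([325, 234, 0]) cylinder(h = 395, r = 18);
translate([16, 171, 422]) {
  cube([32, 17, 540]);
  translate([218, 0, 0]) cube([32, 17, 540]);
  translate([32, 0, 0]) cube([186, 17, 32]);
  translate([32, 0, 508]) cube([186, 17, 32]);
}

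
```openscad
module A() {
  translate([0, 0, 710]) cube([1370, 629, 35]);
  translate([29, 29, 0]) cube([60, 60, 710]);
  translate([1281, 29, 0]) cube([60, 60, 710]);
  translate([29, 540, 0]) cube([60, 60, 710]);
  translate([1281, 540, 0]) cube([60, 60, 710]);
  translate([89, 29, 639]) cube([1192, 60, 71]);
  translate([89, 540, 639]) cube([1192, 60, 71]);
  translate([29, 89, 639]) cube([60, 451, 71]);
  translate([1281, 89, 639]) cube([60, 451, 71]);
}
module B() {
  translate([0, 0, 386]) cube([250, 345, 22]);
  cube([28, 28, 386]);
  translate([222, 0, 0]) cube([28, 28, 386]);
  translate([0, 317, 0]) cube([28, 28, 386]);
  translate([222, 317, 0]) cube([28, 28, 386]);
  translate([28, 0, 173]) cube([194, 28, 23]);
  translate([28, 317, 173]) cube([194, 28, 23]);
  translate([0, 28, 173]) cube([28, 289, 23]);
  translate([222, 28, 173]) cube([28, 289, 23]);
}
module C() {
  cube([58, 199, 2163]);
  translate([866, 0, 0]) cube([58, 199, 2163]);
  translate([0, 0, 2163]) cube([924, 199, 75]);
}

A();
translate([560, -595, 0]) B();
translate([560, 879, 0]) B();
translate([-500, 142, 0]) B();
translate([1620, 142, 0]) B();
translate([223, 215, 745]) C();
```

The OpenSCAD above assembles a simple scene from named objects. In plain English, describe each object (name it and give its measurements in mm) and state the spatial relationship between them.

A is a table: top 1370 mm (x) × 629 mm (y), 35 mm thick, upper face at z = 745 mm, on four 60×60 mm square legs, each inset 29 mm from the nearest pair of top edges, running from z = 0 to the bottom of the top. Four apron rails, 60 mm thick and 71 mm tall, run between adjacent legs with their top edges flush with the underside of the top and their outer faces flush with the legs' outer faces.

B is a simple wooden stool: a rectangular seat 250 mm (x) by 345 mm (y), 22 mm thick, top face at z = 408 mm, on four square legs, each 28×28 mm in cross-section. The legs rest on z = 0, each flush with a corner of the seat. Four stretchers, 28 mm wide and 23 mm tall, connect adjacent legs with their undersides at z = 173 mm, each running between the inner faces of the legs it joins and aligned with the legs' outer faces on the other axis.

C is a rectangular door frame: two vertical jambs of 58×199 mm section, 2163 mm tall, with a clear opening 808 mm wide between their inner faces. A header 75 mm tall and 199 mm deep lies on top of the jambs and spans the full outside width.

Four stools sit around the table at the −y, +y, −x, +x sides. The door frame is on top of the table, centred.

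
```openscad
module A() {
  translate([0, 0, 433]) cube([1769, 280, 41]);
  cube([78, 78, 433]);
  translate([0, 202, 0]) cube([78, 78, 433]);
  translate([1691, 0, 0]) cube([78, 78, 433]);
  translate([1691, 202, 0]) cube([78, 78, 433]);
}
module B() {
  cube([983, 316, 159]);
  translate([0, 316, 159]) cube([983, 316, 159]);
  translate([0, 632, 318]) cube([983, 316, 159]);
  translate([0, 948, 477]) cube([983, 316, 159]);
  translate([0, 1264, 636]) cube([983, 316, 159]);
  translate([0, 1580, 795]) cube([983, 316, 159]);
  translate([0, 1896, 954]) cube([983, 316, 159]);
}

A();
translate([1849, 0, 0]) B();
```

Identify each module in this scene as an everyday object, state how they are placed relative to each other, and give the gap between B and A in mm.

The staircase's nearest face is 80 mm from the bench's +x face.

A is a bench. B is a staircase. The staircase is on the floor beside the bench on its +x side. The gap between the staircase and the bench is 80 mm.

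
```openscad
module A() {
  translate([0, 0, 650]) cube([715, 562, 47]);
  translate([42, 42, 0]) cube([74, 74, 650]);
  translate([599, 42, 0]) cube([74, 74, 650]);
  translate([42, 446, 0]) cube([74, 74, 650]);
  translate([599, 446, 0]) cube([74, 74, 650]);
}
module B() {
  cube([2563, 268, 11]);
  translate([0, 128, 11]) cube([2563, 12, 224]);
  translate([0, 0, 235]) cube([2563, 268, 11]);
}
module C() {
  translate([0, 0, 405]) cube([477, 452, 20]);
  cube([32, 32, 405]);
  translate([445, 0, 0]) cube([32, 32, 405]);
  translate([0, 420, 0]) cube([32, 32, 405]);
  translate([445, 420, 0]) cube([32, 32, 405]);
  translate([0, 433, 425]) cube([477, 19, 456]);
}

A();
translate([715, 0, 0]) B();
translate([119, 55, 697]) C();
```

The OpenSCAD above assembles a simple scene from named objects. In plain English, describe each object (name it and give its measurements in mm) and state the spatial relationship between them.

A is a rectangular dining table. The top is 715×562×47 mm with its upper surface at z = 697 mm. It stands on four 74×74 mm square legs, each inset 42 mm from the nearest pair of top edges, running from the floor to the underside of the top.

B is an I-beam lying along x, 2563 mm long. Overall section height 246 mm. Two flanges 268 mm wide (y) and 11 mm thick, one on the floor and one at the top; a web 12 mm thick runs between them, centred on the flange width.

C is a chair: 477×452 mm seat, 20 mm thick, top at z = 425 mm, on four 32 mm square corner legs flush with the seat edges. A 19 mm thick backrest slab spans the full seat width, extending 456 mm above the seat top, its back face flush with the seat's +y edge.

The I-beam is against the table's +x side, with their −y faces flush. The chair is on top of the table, centred.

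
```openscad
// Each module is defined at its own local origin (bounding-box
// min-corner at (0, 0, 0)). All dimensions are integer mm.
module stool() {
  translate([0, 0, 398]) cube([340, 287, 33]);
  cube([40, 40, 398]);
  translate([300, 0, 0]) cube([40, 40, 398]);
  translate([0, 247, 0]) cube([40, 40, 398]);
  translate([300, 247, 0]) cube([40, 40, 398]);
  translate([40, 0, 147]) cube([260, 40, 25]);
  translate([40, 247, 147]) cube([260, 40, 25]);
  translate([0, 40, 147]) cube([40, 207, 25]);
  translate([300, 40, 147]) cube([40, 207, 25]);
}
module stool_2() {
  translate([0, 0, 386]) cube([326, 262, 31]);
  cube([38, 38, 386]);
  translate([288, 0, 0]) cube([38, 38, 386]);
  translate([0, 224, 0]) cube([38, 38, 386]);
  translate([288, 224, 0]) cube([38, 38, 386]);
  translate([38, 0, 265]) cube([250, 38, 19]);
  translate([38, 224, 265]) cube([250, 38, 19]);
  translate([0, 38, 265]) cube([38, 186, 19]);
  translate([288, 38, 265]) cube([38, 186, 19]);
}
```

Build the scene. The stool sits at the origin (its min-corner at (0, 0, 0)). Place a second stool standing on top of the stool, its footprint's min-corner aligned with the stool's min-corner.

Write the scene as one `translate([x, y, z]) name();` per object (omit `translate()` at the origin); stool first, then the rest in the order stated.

stool();
translate([0, 0, 431]) stool_2();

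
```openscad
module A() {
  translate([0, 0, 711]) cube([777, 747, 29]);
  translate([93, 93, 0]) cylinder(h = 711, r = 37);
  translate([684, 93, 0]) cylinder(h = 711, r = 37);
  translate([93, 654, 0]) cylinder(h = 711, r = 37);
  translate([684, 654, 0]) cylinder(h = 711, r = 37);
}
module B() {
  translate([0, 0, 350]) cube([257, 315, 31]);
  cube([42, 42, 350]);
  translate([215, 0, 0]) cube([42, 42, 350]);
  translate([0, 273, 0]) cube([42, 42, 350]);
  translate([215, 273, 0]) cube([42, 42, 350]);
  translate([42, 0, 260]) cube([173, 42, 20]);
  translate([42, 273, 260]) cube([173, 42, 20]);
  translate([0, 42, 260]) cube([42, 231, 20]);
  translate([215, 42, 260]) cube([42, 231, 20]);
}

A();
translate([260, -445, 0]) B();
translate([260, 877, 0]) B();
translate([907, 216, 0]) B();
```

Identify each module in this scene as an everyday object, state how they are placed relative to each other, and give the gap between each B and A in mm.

A is a table. B is a stool. Three stools sit around the table at the −y, +y, +x sides. The gap between each stool and the table is 130 mm.

Each stool's nearest face is 130 mm from the table's bounding box.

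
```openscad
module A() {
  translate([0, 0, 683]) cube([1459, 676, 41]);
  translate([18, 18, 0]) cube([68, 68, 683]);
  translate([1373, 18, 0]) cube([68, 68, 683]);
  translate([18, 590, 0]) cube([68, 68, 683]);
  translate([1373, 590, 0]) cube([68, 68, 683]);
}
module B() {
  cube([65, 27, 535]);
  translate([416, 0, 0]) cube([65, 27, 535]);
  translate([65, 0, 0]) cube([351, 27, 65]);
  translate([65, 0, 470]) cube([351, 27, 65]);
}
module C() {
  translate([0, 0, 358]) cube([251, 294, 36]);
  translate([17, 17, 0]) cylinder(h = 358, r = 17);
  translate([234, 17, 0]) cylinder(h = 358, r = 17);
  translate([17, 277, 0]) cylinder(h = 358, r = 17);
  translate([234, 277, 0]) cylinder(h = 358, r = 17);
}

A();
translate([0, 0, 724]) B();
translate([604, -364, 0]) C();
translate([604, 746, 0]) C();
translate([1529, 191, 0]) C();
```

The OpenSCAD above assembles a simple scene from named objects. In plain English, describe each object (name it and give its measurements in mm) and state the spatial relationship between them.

A is a table: top 1459 mm (x) × 676 mm (y), 41 mm thick, upper face at z = 724 mm, on four 68×68 mm square legs, each inset 18 mm from the nearest pair of top edges, running from z = 0 to the bottom of the top.

B is a rectangular picture frame lying in the x–z plane (depth along y). The opening is 351 mm wide (x) by 405 mm tall (z), surrounded by a border 65 mm wide on all four sides. The frame is 27 mm deep and is made of two full-height vertical stiles with two horizontal rails fitted between them.

C is a four-legged stool. The seat is 251×294 mm, 36 mm thick, top at z = 394 mm. It stands on four round legs, each 34 mm in diameter, from z = 0 to the seat underside, each leg's axis is inset half a diameter from the nearest pair of seat edges (so the leg's bounding box is flush with the corner).

The picture frame is on top of the table. Three stools sit around the table at the −y, +y, +x sides.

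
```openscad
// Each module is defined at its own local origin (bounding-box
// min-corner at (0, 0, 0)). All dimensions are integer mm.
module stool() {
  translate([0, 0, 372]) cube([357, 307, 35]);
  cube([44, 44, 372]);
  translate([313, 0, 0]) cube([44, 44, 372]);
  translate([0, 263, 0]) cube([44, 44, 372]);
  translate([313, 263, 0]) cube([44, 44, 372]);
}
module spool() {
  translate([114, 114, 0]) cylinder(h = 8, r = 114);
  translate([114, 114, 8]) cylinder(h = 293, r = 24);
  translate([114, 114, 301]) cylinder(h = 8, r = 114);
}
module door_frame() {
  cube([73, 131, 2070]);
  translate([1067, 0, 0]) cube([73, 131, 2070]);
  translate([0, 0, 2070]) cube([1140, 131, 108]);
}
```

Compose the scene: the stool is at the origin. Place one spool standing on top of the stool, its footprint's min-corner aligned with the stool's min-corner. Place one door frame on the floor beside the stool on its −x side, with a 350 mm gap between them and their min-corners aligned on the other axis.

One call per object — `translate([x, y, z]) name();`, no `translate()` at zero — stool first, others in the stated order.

stool();
translate([0, 0, 407]) spool();
translate([-1490, 0, 0]) door_frame();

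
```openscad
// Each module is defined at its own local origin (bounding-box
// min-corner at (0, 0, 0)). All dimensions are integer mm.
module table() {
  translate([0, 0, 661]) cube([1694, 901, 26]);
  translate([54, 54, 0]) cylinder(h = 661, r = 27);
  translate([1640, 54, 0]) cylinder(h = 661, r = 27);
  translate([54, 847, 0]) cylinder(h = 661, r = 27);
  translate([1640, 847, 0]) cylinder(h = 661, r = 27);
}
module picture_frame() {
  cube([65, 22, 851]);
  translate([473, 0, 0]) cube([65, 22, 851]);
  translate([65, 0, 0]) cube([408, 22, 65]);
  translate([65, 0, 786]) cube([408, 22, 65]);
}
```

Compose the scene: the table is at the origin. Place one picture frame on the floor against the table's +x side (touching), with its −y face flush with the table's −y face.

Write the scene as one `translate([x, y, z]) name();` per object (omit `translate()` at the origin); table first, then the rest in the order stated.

table();
translate([1694, 0, 0]) picture_frame();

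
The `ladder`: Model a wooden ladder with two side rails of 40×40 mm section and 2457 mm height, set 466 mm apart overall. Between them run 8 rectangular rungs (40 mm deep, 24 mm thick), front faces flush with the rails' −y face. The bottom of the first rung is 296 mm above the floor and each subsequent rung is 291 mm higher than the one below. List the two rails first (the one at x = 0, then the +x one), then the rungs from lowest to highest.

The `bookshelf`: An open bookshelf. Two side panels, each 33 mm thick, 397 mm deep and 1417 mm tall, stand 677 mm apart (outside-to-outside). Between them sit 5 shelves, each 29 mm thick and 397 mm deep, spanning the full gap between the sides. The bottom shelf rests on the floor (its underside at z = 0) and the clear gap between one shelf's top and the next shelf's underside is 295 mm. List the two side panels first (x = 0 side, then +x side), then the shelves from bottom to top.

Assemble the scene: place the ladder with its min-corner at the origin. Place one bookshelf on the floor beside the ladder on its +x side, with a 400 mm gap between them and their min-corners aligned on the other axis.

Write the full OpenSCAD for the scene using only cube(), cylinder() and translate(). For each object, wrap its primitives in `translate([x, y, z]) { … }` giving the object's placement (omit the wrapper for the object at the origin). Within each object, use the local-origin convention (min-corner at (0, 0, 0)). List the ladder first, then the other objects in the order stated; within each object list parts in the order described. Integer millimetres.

cube([40, 40, 2457]);
translate([426, 0, 0]) cube([40, 40, 2457]);
translate([40, 0, 296]) cube([386, 40, 24]);
translate([40, 0, 587]) cube([386, 40, 24]);
translate([40, 0, 878]) cube([386, 40, 24]);
translate([40, 0, 1169]) cube([386, 40, 24]);
translate([40, 0, 1460]) cube([386, 40, 24]);
translate([40, 0, 1751]) cube([386, 40, 24]);
translate([40, 0, 2042]) cube([386, 40, 24]);
translate([40, 0, 2333]) cube([386, 40, 24]);
translate([866, 0, 0]) {
  cube([33, 397, 1417]);
  translate([644, 0, 0]) cube([33, 397, 1417]);
  translate([33, 0, 0]) cube([611, 397, 29]);
  translate([33, 0, 324]) cube([611, 397, 29]);
  translate([33, 0, 648]) cube([611, 397, 29]);
  translate([33, 0, 972]) cube([611, 397, 29]);
  translate([33, 0, 1296]) cube([611, 397, 29]);
}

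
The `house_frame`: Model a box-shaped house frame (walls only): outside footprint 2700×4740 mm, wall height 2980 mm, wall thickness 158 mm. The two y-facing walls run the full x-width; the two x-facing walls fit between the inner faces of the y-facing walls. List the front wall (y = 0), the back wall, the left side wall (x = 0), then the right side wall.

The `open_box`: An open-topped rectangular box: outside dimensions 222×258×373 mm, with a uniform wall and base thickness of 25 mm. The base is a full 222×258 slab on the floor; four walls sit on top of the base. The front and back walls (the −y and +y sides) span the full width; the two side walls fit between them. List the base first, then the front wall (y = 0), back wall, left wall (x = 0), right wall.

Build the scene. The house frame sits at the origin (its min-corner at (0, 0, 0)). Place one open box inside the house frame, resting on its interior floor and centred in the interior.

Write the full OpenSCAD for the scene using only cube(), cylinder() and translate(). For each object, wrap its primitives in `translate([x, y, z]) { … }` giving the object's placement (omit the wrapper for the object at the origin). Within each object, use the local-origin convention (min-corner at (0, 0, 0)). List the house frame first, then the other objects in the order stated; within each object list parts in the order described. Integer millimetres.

cube([2700, 158, 2980]);
translate([0, 4582, 0]) cube([2700, 158, 2980]);
translate([0, 158, 0]) cube([158, 4424, 2980]);
translate([2542, 158, 0]) cube([158, 4424, 2980]);
translate([1239, 2241, 0]) {
  cube([222, 258, 25]);
  translate([0, 0, 25]) cube([222, 25, 348]);
  translate([0, 233, 25]) cube([222, 25, 348]);
  translate([0, 25, 25]) cube([25, 208, 348]);
  translate([197, 25, 25]) cube([25, 208, 348]);
}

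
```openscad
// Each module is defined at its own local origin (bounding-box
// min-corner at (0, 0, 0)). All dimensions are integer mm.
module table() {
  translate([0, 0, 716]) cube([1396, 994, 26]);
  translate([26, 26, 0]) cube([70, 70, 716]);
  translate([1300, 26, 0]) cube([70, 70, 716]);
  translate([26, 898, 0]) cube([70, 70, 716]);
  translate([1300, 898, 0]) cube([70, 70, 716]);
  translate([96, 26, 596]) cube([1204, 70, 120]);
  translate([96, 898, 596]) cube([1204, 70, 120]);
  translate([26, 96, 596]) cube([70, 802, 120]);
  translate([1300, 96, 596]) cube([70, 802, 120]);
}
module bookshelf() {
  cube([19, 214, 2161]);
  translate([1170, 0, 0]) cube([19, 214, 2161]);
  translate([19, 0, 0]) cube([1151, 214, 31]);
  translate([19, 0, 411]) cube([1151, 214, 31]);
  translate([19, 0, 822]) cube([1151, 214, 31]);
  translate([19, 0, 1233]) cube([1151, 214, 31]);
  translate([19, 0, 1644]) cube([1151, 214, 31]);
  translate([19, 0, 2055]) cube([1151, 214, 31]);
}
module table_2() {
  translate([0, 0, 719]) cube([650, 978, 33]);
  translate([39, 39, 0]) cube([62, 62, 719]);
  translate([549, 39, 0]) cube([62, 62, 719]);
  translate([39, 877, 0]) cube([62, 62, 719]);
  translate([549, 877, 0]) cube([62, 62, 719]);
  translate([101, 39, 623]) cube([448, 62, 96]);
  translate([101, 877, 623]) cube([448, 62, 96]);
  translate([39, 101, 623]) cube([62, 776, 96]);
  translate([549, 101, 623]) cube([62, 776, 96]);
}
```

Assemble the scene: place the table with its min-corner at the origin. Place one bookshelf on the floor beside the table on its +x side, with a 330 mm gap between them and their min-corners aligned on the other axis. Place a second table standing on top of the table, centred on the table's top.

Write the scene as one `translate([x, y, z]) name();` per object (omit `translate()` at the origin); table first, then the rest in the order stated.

table();
translate([1726, 0, 0]) bookshelf();
translate([373, 8, 742]) table_2();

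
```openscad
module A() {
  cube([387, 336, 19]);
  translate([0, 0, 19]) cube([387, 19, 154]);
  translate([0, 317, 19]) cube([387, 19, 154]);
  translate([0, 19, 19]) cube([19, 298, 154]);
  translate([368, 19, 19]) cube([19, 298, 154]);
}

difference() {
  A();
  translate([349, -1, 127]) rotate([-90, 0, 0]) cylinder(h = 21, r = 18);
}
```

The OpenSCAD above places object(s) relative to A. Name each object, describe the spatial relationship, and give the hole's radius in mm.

The subtracted cylinder has r = 18 mm.

A is an open box. The open box has a circular hole through its front wall. The hole's radius is 18 mm.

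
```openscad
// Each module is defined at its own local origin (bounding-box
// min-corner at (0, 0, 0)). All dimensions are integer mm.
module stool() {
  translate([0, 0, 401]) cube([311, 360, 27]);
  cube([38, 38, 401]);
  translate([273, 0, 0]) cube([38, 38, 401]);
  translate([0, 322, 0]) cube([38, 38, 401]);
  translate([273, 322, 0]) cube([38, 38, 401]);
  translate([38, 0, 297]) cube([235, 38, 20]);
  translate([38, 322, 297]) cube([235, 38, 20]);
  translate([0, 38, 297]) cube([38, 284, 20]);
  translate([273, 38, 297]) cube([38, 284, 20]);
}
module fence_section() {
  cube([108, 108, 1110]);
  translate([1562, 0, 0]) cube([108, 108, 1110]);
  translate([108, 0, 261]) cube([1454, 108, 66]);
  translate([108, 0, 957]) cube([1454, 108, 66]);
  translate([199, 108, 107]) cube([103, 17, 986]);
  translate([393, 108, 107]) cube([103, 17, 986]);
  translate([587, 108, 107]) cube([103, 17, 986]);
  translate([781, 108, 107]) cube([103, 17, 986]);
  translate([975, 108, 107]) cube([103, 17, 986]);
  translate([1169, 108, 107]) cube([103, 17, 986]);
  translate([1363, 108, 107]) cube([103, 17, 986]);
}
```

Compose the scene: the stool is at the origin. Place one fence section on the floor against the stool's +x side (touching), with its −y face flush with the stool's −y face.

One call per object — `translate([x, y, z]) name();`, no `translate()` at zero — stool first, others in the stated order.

stool();
translate([311, 0, 0]) fence_section();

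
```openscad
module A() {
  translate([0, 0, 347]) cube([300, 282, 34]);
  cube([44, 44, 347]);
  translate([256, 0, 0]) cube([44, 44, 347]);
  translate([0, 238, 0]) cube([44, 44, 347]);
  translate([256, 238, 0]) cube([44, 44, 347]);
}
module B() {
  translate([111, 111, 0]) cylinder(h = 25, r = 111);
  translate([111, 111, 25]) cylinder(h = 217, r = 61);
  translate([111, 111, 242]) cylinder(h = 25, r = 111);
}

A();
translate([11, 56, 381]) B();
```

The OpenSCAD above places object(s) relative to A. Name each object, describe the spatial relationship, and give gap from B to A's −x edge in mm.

The spool's min-x is at 11; the stool's min-x is 0; gap = 11 mm.

A is a stool. B is a spool. The spool is on top of the stool. The gap from the spool to the stool's −x edge is 11 mm.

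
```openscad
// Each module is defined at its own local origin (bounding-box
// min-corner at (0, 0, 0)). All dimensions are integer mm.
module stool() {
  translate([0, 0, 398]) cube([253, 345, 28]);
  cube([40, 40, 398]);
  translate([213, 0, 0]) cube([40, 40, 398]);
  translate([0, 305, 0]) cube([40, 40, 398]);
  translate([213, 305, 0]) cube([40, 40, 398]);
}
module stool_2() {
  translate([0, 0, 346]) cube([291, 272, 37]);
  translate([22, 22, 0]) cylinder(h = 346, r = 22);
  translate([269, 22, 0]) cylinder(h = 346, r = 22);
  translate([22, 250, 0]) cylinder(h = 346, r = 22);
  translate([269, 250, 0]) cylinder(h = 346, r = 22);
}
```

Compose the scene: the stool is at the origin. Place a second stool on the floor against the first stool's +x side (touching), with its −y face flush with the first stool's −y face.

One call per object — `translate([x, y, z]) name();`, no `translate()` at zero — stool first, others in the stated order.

stool();
translate([253, 0, 0]) stool_2();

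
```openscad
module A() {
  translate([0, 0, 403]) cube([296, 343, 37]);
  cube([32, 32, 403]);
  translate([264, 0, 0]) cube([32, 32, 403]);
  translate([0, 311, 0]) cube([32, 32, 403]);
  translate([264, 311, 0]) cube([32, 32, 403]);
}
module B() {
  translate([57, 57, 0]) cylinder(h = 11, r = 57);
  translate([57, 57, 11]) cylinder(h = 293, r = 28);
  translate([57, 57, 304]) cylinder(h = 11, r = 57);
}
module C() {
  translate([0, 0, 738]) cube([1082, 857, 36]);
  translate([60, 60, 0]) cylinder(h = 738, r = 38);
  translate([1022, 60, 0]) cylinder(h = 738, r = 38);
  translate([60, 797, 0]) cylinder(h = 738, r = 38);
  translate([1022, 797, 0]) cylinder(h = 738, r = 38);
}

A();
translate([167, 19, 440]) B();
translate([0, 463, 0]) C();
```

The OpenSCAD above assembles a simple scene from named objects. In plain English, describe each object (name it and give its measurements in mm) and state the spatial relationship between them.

A is a four-legged stool. The seat is a 296×343×37 mm slab whose top surface is at z = 440 mm; four square legs, each 32×32 mm in cross-section, run from the floor (z = 0) to the underside of the seat, each flush with a corner of the seat.

B is a spool: two coaxial disc flanges of radius 57 mm and thickness 11 mm, joined by a core cylinder of radius 28 mm and height 293 mm. The lower flange rests on z = 0 and the three cylinders share a vertical axis.

C is a table with a 1082×857 mm rectangular top, 36 mm thick, top surface at z = 774 mm, supported by four round legs of 76 mm diameter, each leg's bounding box inset 22 mm from the nearest pair of top edges, running from the floor.

The spool is on top of the stool. The table is on the floor beside the stool on its +y side.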